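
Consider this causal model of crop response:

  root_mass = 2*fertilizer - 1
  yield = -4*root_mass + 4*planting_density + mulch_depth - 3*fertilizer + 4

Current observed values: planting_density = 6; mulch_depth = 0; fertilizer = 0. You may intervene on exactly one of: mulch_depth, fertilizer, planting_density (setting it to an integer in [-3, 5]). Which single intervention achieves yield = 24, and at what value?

set planting_density = 4

Intervening on mulch_depth: yield = mulch_depth + 32. Reaching 24 requires mulch_depth = -8, outside [-3, 5].
Intervening on fertilizer: yield = -11*fertilizer + 32. Reaching 24 requires fertilizer = 8/11, not an integer.
Intervening on planting_density: with other inputs at their observed values, yield = 4*planting_density + 8. Solving for 24 gives planting_density = 4, within [-3, 5].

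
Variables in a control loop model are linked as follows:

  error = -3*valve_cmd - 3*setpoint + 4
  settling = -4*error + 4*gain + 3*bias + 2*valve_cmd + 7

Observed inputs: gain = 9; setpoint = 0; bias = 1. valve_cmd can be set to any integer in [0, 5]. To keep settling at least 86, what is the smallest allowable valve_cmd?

Substituting into the error equation gives error = -3*valve_cmd + 4.
Substituting into the settling equation gives settling = 14*valve_cmd + 30.
Require 14*valve_cmd + 30 ≥ 86, so valve_cmd ≥ 4.
The smallest integer in [0, 5] satisfying this is 4.

valve_cmd = 4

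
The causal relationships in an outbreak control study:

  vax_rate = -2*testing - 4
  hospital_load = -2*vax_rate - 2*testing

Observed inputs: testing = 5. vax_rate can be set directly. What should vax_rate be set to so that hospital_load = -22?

vax_rate = 6

Intervening on vax_rate fixes its value directly, overriding its dependence on testing.
Substituting into the hospital_load equation gives hospital_load = -2*vax_rate - 10.
Solve -2*vax_rate - 10 = -22: vax_rate = (-22 + 10) / -2 = 6.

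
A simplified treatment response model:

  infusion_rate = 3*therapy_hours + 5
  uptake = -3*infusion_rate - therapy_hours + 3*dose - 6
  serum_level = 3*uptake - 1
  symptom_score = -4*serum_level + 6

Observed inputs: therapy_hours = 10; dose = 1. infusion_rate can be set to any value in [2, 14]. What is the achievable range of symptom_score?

Intervening on infusion_rate fixes its value directly, overriding its dependence on therapy_hours.
Substituting into the uptake equation gives uptake = -3*infusion_rate - 13.
This gives serum_level = -9*infusion_rate - 40.
symptom_score becomes 36*infusion_rate + 166.
Linear in infusion_rate, so extremes are at the endpoints: infusion_rate = 2 gives symptom_score = 238; infusion_rate = 14 gives symptom_score = 670.

238 to 670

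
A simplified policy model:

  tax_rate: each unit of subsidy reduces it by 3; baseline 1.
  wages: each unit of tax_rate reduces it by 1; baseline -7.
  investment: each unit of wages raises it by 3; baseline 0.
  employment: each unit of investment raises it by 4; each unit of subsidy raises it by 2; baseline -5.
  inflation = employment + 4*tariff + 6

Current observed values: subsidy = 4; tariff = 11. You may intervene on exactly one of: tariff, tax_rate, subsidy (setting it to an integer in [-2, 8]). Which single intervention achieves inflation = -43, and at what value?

set tax_rate = 1

Intervening on tariff: inflation = 4*tariff + 57. Reaching -43 requires tariff = -25, outside [-2, 8].
Intervening on tax_rate: with other inputs at their observed values, inflation = -12*tax_rate - 31. Solving for -43 gives tax_rate = 1, within [-2, 8].
Intervening on subsidy: inflation = 38*subsidy - 51. Reaching -43 requires subsidy = 4/19, not an integer.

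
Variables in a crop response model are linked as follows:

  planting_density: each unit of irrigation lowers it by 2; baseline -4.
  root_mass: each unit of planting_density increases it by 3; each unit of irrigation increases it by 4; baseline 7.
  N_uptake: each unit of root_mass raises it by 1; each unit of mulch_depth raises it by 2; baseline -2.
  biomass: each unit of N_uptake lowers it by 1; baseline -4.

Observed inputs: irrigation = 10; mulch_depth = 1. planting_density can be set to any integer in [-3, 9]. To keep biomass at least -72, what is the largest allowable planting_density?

Intervening on planting_density fixes its value directly, overriding its dependence on irrigation.
Substituting into the root_mass equation gives root_mass = 3*planting_density + 47.
So N_uptake = 3*planting_density + 47.
Substituting into the biomass equation gives biomass = -3*planting_density - 51.
Require -3*planting_density - 51 ≥ -72, so planting_density ≤ 7.
The largest integer in [-3, 9] satisfying this is 7.

planting_density = 7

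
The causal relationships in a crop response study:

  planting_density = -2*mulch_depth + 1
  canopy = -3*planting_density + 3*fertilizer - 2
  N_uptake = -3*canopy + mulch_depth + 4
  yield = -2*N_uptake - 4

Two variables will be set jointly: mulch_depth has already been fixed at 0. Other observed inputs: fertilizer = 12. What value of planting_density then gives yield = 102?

planting_density = 5

With mulch_depth held at 0:
Intervening on planting_density fixes its value directly, overriding its dependence on mulch_depth.
Substituting into the canopy equation gives canopy = -3*planting_density + 34.
Substituting into the N_uptake equation gives N_uptake = 9*planting_density - 98.
Substituting into the yield equation gives yield = -18*planting_density + 192.
Solve -18*planting_density + 192 = 102: planting_density = (102 - 192) / -18 = 5.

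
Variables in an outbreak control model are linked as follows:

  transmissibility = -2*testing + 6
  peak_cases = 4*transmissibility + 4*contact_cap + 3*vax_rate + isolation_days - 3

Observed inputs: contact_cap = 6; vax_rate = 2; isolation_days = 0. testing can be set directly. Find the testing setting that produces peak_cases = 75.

testing = -3

Substituting into the peak_cases equation gives peak_cases = -8*testing + 51.
Solve -8*testing + 51 = 75: testing = (75 - 51) / -8 = -3.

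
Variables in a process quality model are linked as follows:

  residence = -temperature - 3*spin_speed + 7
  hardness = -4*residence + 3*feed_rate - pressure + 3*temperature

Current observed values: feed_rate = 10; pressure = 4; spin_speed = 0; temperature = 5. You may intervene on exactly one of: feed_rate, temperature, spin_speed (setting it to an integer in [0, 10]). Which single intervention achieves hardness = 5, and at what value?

set temperature = 1

Intervening on feed_rate: hardness = 3*feed_rate + 3. Reaching 5 requires feed_rate = 2/3, not an integer.
Intervening on temperature: with other inputs at their observed values, hardness = 7*temperature - 2. Solving for 5 gives temperature = 1, within [0, 10].
Intervening on spin_speed: hardness = 12*spin_speed + 33. Reaching 5 requires spin_speed = -7/3, not an integer.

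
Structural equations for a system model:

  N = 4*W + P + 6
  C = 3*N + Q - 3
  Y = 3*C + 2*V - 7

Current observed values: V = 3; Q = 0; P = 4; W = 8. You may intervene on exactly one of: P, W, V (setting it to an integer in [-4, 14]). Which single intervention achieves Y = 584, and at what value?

Intervening on P: Y = 9*P + 332. Reaching 584 requires P = 28, outside [-4, 14].
Intervening on W: with other inputs at their observed values, Y = 36*W + 80. Solving for 584 gives W = 14, within [-4, 14].
Intervening on V: Y = 2*V + 362. Reaching 584 requires V = 111, outside [-4, 14].

set W = 14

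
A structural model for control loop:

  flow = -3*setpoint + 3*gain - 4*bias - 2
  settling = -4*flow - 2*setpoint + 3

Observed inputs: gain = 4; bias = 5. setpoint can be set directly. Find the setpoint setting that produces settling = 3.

Substituting into the flow equation gives flow = -3*setpoint - 10.
So settling = 10*setpoint + 43.
Solve 10*setpoint + 43 = 3: setpoint = (3 - 43) / 10 = -4.

setpoint = -4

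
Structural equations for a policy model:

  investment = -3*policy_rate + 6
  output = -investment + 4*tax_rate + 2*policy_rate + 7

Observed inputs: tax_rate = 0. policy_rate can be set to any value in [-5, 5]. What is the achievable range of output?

-24 to 26

Substituting into the output equation gives output = 5*policy_rate + 1.
Linear in policy_rate, so extremes are at the endpoints: policy_rate = -5 gives output = -24; policy_rate = 5 gives output = 26.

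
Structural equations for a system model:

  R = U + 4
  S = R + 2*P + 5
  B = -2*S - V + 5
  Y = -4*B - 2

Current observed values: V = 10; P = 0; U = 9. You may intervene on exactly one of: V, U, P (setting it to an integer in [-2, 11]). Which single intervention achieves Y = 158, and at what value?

Intervening on V: with other inputs at their observed values, Y = 4*V + 122. Solving for 158 gives V = 9, within [-2, 11].
Intervening on U: Y = 8*U + 90. Reaching 158 requires U = 17/2, not an integer.
Intervening on P: Y = 16*P + 162. Reaching 158 requires P = -1/4, not an integer.

set V = 9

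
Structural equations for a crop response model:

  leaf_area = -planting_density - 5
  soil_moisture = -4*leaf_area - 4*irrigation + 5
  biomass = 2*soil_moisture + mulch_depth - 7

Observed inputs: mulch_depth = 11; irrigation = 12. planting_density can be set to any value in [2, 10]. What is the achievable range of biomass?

Substituting into the soil_moisture equation gives soil_moisture = 4*planting_density - 23.
Substituting into the biomass equation gives biomass = 8*planting_density - 42.
Linear in planting_density, so extremes are at the endpoints: planting_density = 2 gives biomass = -26; planting_density = 10 gives biomass = 38.

-26 to 38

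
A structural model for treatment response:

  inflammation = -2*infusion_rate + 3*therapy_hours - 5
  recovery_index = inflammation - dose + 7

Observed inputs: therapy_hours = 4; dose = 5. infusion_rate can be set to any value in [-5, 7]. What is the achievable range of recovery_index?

-5 to 19

Substituting into the inflammation equation gives inflammation = -2*infusion_rate + 7.
Substituting into the recovery_index equation gives recovery_index = -2*infusion_rate + 9.
Linear in infusion_rate, so extremes are at the endpoints: infusion_rate = -5 gives recovery_index = 19; infusion_rate = 7 gives recovery_index = -5.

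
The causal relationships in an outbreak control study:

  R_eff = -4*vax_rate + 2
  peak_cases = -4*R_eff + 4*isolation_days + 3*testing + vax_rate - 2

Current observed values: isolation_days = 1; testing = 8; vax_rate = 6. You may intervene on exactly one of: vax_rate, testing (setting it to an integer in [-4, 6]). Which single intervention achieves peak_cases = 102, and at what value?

set testing = 2

Intervening on vax_rate: peak_cases = 17*vax_rate + 18. Reaching 102 requires vax_rate = 84/17, not an integer.
Intervening on testing: with other inputs at their observed values, peak_cases = 3*testing + 96. Solving for 102 gives testing = 2, within [-4, 6].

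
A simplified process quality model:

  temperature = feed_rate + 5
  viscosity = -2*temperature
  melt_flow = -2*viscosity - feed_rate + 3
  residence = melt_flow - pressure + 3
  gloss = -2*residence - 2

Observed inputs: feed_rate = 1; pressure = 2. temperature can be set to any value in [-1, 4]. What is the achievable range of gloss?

Intervening on temperature fixes its value directly, overriding its dependence on feed_rate.
Substituting into the melt_flow equation gives melt_flow = 4*temperature + 2.
Substituting into the residence equation gives residence = 4*temperature + 3.
Substituting into the gloss equation gives gloss = -8*temperature - 8.
Linear in temperature, so extremes are at the endpoints: temperature = -1 gives gloss = 0; temperature = 4 gives gloss = -40.

-40 to 0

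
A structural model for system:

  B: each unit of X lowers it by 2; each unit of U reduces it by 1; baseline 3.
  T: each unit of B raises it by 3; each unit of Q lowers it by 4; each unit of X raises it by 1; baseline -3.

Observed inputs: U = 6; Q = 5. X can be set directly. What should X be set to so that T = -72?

Substituting into the B equation gives B = -2*X - 3.
So T = -5*X - 32.
Solve -5*X - 32 = -72: X = (-72 + 32) / -5 = 8.

X = 8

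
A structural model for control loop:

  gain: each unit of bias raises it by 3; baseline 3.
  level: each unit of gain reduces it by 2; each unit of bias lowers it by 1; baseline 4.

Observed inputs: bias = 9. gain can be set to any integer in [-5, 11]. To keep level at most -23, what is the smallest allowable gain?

gain = 9

Intervening on gain fixes its value directly, overriding its dependence on bias.
Substituting into the level equation gives level = -2*gain - 5.
Require -2*gain - 5 ≤ -23, so gain ≥ 9.
The smallest integer in [-5, 11] satisfying this is 9.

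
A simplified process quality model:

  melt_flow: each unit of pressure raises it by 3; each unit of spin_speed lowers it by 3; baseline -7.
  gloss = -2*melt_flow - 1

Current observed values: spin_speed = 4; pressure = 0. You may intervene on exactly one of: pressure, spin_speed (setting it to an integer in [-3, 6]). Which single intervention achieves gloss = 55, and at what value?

set pressure = -3

Intervening on pressure: with other inputs at their observed values, gloss = -6*pressure + 37. Solving for 55 gives pressure = -3, within [-3, 6].
Intervening on spin_speed: gloss = 6*spin_speed + 13. Reaching 55 requires spin_speed = 7, outside [-3, 6].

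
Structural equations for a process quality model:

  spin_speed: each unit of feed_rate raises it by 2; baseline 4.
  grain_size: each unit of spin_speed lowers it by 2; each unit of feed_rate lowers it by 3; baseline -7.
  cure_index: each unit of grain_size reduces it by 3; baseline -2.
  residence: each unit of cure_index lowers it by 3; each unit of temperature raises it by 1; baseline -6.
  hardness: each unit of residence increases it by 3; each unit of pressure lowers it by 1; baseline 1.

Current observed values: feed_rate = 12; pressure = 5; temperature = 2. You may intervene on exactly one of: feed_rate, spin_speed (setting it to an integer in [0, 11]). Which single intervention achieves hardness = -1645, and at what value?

set spin_speed = 9

Intervening on feed_rate: hardness = -189*feed_rate - 403. Reaching -1645 requires feed_rate = 46/7, not an integer.
Intervening on spin_speed: with other inputs at their observed values, hardness = -54*spin_speed - 1159. Solving for -1645 gives spin_speed = 9, within [0, 11].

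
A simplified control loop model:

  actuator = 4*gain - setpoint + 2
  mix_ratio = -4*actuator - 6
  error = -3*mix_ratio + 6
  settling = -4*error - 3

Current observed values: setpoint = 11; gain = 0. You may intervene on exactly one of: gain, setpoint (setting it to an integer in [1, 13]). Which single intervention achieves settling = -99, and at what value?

set setpoint = 2

Intervening on gain: settling = -192*gain + 333. Reaching -99 requires gain = 9/4, not an integer.
Intervening on setpoint: with other inputs at their observed values, settling = 48*setpoint - 195. Solving for -99 gives setpoint = 2, within [1, 13].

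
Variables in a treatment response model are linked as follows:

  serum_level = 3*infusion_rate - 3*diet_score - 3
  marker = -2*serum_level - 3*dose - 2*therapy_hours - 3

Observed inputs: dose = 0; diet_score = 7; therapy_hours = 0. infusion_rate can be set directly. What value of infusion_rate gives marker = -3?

Substituting into the serum_level equation gives serum_level = 3*infusion_rate - 24.
Substituting into the marker equation gives marker = -6*infusion_rate + 45.
Solve -6*infusion_rate + 45 = -3: infusion_rate = (-3 - 45) / -6 = 8.

infusion_rate = 8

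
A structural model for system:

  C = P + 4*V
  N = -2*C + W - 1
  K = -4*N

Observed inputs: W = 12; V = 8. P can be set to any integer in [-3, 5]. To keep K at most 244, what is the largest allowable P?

Substituting into the C equation gives C = P + 32.
So N = -2*P - 53.
This gives K = 8*P + 212.
Require 8*P + 212 ≤ 244, so P ≤ 4.
The largest integer in [-3, 5] satisfying this is 4.

P = 4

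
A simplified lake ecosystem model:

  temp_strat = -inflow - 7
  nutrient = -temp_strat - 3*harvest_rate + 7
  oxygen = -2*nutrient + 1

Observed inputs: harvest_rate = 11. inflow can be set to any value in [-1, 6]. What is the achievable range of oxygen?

27 to 41

Substituting into the nutrient equation gives nutrient = inflow - 19.
oxygen becomes -2*inflow + 39.
Linear in inflow, so extremes are at the endpoints: inflow = -1 gives oxygen = 41; inflow = 6 gives oxygen = 27.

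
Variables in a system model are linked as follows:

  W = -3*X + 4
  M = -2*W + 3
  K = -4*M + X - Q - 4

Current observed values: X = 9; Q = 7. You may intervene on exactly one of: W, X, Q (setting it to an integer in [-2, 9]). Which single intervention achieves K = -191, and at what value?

set Q = 0

Intervening on W: K = 8*W - 14. Reaching -191 requires W = -177/8, not an integer.
Intervening on X: K = -23*X + 9. Reaching -191 requires X = 200/23, not an integer.
Intervening on Q: with other inputs at their observed values, K = -Q - 191. Solving for -191 gives Q = 0, within [-2, 9].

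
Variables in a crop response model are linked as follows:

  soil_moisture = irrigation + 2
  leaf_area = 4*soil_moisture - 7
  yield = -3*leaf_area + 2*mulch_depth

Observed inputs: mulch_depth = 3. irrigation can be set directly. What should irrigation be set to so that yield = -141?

Substituting into the leaf_area equation gives leaf_area = 4*irrigation + 1.
So yield = -12*irrigation + 3.
Solve -12*irrigation + 3 = -141: irrigation = (-141 - 3) / -12 = 12.

irrigation = 12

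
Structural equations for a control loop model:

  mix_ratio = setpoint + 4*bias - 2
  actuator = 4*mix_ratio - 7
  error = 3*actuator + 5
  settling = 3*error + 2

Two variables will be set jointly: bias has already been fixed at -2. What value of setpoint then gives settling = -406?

With bias held at -2:
Substituting into the mix_ratio equation gives mix_ratio = setpoint - 10.
Substituting into the actuator equation gives actuator = 4*setpoint - 47.
Substituting into the error equation gives error = 12*setpoint - 136.
Substituting into the settling equation gives settling = 36*setpoint - 406.
Solve 36*setpoint - 406 = -406: setpoint = (-406 + 406) / 36 = 0.

setpoint = 0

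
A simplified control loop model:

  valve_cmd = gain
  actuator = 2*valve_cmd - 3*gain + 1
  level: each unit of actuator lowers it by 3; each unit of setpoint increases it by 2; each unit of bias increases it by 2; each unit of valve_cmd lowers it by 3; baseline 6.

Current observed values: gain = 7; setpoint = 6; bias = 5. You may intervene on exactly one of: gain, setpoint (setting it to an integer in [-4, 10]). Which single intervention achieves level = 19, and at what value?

Intervening on gain: the paths from gain to level cancel (net effect zero), leaving level = 25; 19 is unreachable this way.
Intervening on setpoint: with other inputs at their observed values, level = 2*setpoint + 13. Solving for 19 gives setpoint = 3, within [-4, 10].

set setpoint = 3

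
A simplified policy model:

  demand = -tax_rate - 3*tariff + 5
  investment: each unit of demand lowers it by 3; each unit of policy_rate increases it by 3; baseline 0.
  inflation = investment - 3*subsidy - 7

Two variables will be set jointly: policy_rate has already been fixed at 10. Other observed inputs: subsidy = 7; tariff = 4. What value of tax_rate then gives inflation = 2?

tax_rate = -7

With policy_rate held at 10:
Substituting into the demand equation gives demand = -tax_rate - 7.
Substituting into the investment equation gives investment = 3*tax_rate + 51.
inflation becomes 3*tax_rate + 23.
Solve 3*tax_rate + 23 = 2: tax_rate = (2 - 23) / 3 = -7.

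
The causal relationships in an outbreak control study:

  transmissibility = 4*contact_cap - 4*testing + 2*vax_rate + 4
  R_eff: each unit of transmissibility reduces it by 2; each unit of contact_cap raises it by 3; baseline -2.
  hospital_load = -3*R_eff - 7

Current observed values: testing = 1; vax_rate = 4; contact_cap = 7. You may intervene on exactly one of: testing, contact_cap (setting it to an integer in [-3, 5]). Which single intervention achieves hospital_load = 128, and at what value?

set testing = 2

Intervening on testing: with other inputs at their observed values, hospital_load = -24*testing + 176. Solving for 128 gives testing = 2, within [-3, 5].
Intervening on contact_cap: hospital_load = 15*contact_cap + 47. Reaching 128 requires contact_cap = 27/5, not an integer.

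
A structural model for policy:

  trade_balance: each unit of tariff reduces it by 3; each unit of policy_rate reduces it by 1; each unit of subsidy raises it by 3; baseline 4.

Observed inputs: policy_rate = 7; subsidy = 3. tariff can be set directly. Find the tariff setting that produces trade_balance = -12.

tariff = 6

Substituting into the trade_balance equation gives trade_balance = -3*tariff + 6.
Solve -3*tariff + 6 = -12: tariff = (-12 - 6) / -3 = 6.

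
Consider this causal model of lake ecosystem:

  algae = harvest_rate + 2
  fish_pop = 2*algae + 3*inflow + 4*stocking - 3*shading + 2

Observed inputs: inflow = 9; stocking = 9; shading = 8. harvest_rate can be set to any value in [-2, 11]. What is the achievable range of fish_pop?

Substituting into the fish_pop equation gives fish_pop = 2*harvest_rate + 45.
Linear in harvest_rate, so extremes are at the endpoints: harvest_rate = -2 gives fish_pop = 41; harvest_rate = 11 gives fish_pop = 67.

41 to 67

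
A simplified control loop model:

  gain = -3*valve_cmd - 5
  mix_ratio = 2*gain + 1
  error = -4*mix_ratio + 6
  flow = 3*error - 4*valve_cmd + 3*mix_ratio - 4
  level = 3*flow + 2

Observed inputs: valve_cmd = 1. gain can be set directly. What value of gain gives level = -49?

gain = 1

Intervening on gain fixes its value directly, overriding its dependence on valve_cmd.
Substituting into the error equation gives error = -8*gain + 2.
This gives flow = -18*gain + 1.
Substituting into the level equation gives level = -54*gain + 5.
Solve -54*gain + 5 = -49: gain = (-49 - 5) / -54 = 1.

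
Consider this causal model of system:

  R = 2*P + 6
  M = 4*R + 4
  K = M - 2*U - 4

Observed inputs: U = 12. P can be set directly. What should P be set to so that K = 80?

Substituting into the M equation gives M = 8*P + 28.
So K = 8*P.
Solve 8*P = 80: P = 80 / 8 = 10.

P = 10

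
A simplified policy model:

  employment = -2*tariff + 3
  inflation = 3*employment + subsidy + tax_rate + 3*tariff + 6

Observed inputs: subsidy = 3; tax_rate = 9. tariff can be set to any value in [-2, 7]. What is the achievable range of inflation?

6 to 33

Substituting into the inflation equation gives inflation = -3*tariff + 27.
Linear in tariff, so extremes are at the endpoints: tariff = -2 gives inflation = 33; tariff = 7 gives inflation = 6.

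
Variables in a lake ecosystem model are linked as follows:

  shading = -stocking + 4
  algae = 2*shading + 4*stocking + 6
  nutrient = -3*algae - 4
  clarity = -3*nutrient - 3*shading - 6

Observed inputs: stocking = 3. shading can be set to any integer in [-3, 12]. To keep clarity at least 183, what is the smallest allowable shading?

shading = 1

Intervening on shading fixes its value directly, overriding its dependence on stocking.
Substituting into the algae equation gives algae = 2*shading + 18.
Substituting into the nutrient equation gives nutrient = -6*shading - 58.
This gives clarity = 15*shading + 168.
Require 15*shading + 168 ≥ 183, so shading ≥ 1.
The smallest integer in [-3, 12] satisfying this is 1.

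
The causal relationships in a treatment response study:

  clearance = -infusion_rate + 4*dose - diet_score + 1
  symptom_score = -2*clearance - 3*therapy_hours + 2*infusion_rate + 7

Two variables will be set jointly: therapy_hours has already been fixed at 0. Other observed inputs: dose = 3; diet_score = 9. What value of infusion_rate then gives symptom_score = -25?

infusion_rate = -6

With therapy_hours held at 0:
Substituting into the clearance equation gives clearance = -infusion_rate + 4.
Substituting into the symptom_score equation gives symptom_score = 4*infusion_rate - 1.
Solve 4*infusion_rate - 1 = -25: infusion_rate = (-25 + 1) / 4 = -6.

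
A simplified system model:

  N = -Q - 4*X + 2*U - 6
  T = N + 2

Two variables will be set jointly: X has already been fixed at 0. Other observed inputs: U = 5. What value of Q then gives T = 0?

Q = 6

With X held at 0:
Substituting into the N equation gives N = -Q + 4.
Substituting into the T equation gives T = -Q + 6.
Solve -Q + 6 = 0: Q = (0 - 6) / -1 = 6.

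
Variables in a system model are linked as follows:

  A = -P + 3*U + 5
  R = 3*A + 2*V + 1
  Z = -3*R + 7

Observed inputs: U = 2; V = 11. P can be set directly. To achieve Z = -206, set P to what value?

P = -5

Substituting into the A equation gives A = -P + 11.
Substituting into the R equation gives R = -3*P + 56.
Substituting into the Z equation gives Z = 9*P - 161.
Solve 9*P - 161 = -206: P = (-206 + 161) / 9 = -5.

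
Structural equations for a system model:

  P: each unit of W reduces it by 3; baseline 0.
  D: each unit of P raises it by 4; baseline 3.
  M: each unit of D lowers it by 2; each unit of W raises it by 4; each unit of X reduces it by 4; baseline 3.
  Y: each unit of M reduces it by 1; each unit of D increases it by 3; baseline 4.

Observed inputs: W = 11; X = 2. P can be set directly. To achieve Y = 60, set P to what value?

P = 4

Intervening on P fixes its value directly, overriding its dependence on W.
Substituting into the M equation gives M = -8*P + 33.
Substituting into the Y equation gives Y = 20*P - 20.
Solve 20*P - 20 = 60: P = (60 + 20) / 20 = 4.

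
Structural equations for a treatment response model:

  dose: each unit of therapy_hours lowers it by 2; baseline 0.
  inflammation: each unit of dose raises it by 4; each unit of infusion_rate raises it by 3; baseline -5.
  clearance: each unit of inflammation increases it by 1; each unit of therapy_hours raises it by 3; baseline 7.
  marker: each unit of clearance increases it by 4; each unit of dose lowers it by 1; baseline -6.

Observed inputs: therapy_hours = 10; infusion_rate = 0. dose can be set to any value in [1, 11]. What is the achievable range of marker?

137 to 287

Intervening on dose fixes its value directly, overriding its dependence on therapy_hours.
Substituting into the inflammation equation gives inflammation = 4*dose - 5.
Substituting into the clearance equation gives clearance = 4*dose + 32.
So marker = 15*dose + 122.
Linear in dose, so extremes are at the endpoints: dose = 1 gives marker = 137; dose = 11 gives marker = 287.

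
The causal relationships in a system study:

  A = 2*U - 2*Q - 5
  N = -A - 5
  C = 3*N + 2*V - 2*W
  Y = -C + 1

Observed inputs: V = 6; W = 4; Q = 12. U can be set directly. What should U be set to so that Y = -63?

Substituting into the A equation gives A = 2*U - 29.
So N = -2*U + 24.
Substituting into the C equation gives C = -6*U + 76.
Substituting into the Y equation gives Y = 6*U - 75.
Solve 6*U - 75 = -63: U = (-63 + 75) / 6 = 2.

U = 2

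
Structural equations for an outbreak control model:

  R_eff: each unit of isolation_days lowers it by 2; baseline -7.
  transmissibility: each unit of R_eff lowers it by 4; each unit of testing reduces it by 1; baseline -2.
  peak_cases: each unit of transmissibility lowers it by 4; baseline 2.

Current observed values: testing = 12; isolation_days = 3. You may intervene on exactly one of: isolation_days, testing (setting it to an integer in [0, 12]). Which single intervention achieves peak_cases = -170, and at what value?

set testing = 7

Intervening on isolation_days: peak_cases = -32*isolation_days - 54. Reaching -170 requires isolation_days = 29/8, not an integer.
Intervening on testing: with other inputs at their observed values, peak_cases = 4*testing - 198. Solving for -170 gives testing = 7, within [0, 12].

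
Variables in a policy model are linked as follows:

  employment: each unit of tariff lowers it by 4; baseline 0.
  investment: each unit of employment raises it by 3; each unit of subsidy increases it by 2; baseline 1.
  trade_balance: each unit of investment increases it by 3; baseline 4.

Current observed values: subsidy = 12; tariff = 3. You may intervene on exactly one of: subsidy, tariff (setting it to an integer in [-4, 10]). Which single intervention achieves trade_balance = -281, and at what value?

Intervening on subsidy: trade_balance = 6*subsidy - 101. Reaching -281 requires subsidy = -30, outside [-4, 10].
Intervening on tariff: with other inputs at their observed values, trade_balance = -36*tariff + 79. Solving for -281 gives tariff = 10, within [-4, 10].

set tariff = 10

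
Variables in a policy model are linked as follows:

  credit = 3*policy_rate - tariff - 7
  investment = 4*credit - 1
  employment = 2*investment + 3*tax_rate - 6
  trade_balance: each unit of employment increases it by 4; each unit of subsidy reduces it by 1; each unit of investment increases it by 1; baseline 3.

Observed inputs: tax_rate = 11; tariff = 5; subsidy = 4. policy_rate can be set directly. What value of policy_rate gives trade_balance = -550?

policy_rate = -2

Substituting into the credit equation gives credit = 3*policy_rate - 12.
Substituting into the investment equation gives investment = 12*policy_rate - 49.
employment becomes 24*policy_rate - 71.
trade_balance becomes 108*policy_rate - 334.
Solve 108*policy_rate - 334 = -550: policy_rate = (-550 + 334) / 108 = -2.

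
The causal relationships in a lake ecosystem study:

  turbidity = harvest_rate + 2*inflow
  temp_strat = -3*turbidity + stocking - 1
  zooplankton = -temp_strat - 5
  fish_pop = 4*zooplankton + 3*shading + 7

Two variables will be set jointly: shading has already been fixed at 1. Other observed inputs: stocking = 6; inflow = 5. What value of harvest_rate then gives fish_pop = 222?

harvest_rate = 11

With shading held at 1:
Substituting into the turbidity equation gives turbidity = harvest_rate + 10.
So temp_strat = -3*harvest_rate - 25.
zooplankton becomes 3*harvest_rate + 20.
Substituting into the fish_pop equation gives fish_pop = 12*harvest_rate + 90.
Solve 12*harvest_rate + 90 = 222: harvest_rate = (222 - 90) / 12 = 11.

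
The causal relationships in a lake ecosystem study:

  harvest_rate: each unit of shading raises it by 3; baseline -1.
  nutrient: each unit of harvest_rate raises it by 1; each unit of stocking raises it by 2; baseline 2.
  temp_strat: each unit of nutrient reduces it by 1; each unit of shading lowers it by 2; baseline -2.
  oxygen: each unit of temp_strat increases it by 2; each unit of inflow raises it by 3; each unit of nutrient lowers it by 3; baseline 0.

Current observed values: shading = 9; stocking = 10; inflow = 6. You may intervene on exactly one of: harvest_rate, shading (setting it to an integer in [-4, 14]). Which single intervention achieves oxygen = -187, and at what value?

Intervening on harvest_rate: with other inputs at their observed values, oxygen = -5*harvest_rate - 132. Solving for -187 gives harvest_rate = 11, within [-4, 14].
Intervening on shading: oxygen = -19*shading - 91. Reaching -187 requires shading = 96/19, not an integer.

set harvest_rate = 11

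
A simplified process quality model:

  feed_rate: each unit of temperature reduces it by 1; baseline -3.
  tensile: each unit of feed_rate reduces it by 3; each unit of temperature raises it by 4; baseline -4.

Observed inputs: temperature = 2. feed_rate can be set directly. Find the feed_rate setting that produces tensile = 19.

feed_rate = -5

Intervening on feed_rate fixes its value directly, overriding its dependence on temperature.
Substituting into the tensile equation gives tensile = -3*feed_rate + 4.
Solve -3*feed_rate + 4 = 19: feed_rate = (19 - 4) / -3 = -5.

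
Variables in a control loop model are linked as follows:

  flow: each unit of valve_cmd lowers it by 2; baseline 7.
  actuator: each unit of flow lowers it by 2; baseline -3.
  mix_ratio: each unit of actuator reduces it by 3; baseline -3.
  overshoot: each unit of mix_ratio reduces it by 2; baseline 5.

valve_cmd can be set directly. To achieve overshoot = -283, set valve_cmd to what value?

valve_cmd = -8

Substituting into the actuator equation gives actuator = 4*valve_cmd - 17.
So mix_ratio = -12*valve_cmd + 48.
Substituting into the overshoot equation gives overshoot = 24*valve_cmd - 91.
Solve 24*valve_cmd - 91 = -283: valve_cmd = (-283 + 91) / 24 = -8.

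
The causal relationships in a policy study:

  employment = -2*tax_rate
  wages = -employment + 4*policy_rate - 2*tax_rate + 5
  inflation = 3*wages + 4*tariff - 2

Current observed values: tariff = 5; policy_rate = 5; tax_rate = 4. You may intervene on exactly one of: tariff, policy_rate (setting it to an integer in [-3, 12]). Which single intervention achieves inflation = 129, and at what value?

Intervening on tariff: inflation = 4*tariff + 73. Reaching 129 requires tariff = 14, outside [-3, 12].
Intervening on policy_rate: with other inputs at their observed values, inflation = 12*policy_rate + 33. Solving for 129 gives policy_rate = 8, within [-3, 12].

set policy_rate = 8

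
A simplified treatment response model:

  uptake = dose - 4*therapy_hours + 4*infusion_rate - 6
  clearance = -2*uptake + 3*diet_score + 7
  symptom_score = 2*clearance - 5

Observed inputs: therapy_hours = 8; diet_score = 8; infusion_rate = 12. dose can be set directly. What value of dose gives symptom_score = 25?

Substituting into the uptake equation gives uptake = dose + 10.
This gives clearance = -2*dose + 11.
symptom_score becomes -4*dose + 17.
Solve -4*dose + 17 = 25: dose = (25 - 17) / -4 = -2.

dose = -2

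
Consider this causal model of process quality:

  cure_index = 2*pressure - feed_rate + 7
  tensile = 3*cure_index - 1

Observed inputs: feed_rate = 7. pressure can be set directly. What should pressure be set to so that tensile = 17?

pressure = 3

Substituting into the cure_index equation gives cure_index = 2*pressure.
This gives tensile = 6*pressure - 1.
Solve 6*pressure - 1 = 17: pressure = (17 + 1) / 6 = 3.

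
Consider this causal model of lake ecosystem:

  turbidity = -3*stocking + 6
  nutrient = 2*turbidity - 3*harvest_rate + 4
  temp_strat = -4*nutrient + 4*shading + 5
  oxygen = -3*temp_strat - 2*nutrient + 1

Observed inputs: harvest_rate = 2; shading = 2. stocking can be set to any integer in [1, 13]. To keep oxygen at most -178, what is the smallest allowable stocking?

Substituting into the nutrient equation gives nutrient = -6*stocking + 10.
Substituting into the temp_strat equation gives temp_strat = 24*stocking - 27.
Substituting into the oxygen equation gives oxygen = -60*stocking + 62.
Require -60*stocking + 62 ≤ -178, so stocking ≥ 4.
The smallest integer in [1, 13] satisfying this is 4.

stocking = 4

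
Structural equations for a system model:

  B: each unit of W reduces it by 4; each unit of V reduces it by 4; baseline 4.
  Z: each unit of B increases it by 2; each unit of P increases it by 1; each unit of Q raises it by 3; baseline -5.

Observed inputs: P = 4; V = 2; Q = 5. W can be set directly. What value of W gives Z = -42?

W = 6

Substituting into the B equation gives B = -4*W - 4.
Substituting into the Z equation gives Z = -8*W + 6.
Solve -8*W + 6 = -42: W = (-42 - 6) / -8 = 6.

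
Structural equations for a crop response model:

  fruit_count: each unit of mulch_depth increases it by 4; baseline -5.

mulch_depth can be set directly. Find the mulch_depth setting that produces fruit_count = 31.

mulch_depth = 9

Solve 4*mulch_depth - 5 = 31: mulch_depth = (31 + 5) / 4 = 9.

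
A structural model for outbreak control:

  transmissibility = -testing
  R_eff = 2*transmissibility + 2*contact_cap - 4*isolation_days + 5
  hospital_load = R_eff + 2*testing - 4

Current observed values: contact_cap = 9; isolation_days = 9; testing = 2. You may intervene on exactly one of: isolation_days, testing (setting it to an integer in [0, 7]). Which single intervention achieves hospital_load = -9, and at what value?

Intervening on isolation_days: with other inputs at their observed values, hospital_load = -4*isolation_days + 19. Solving for -9 gives isolation_days = 7, within [0, 7].
Intervening on testing: the paths from testing to hospital_load cancel (net effect zero), leaving hospital_load = -17; -9 is unreachable this way.

set isolation_days = 7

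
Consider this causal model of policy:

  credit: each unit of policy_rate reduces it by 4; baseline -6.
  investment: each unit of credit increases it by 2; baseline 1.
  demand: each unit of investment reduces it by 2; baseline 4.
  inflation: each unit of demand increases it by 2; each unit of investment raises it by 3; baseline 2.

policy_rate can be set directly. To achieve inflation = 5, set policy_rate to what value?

policy_rate = -2

Substituting into the investment equation gives investment = -8*policy_rate - 11.
Substituting into the demand equation gives demand = 16*policy_rate + 26.
inflation becomes 8*policy_rate + 21.
Solve 8*policy_rate + 21 = 5: policy_rate = (5 - 21) / 8 = -2.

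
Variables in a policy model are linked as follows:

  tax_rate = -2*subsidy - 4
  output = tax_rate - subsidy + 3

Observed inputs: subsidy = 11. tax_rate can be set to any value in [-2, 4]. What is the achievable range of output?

-10 to -4

Intervening on tax_rate fixes its value directly, overriding its dependence on subsidy.
Substituting into the output equation gives output = tax_rate - 8.
Linear in tax_rate, so extremes are at the endpoints: tax_rate = -2 gives output = -10; tax_rate = 4 gives output = -4.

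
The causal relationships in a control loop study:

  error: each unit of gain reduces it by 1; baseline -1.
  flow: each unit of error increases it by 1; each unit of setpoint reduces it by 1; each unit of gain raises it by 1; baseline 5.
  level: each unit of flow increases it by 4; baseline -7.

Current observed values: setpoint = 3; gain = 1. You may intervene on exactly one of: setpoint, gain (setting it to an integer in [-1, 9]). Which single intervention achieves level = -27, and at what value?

Intervening on setpoint: with other inputs at their observed values, level = -4*setpoint + 9. Solving for -27 gives setpoint = 9, within [-1, 9].
Intervening on gain: the paths from gain to level cancel (net effect zero), leaving level = -3; -27 is unreachable this way.

set setpoint = 9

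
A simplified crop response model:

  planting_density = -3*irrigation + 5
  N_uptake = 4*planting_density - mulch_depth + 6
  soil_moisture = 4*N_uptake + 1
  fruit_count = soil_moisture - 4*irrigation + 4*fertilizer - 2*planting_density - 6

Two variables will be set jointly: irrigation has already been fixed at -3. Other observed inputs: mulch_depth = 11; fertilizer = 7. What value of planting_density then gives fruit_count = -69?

With irrigation held at -3:
Intervening on planting_density fixes its value directly, overriding its dependence on irrigation.
Substituting into the N_uptake equation gives N_uptake = 4*planting_density - 5.
Substituting into the soil_moisture equation gives soil_moisture = 16*planting_density - 19.
So fruit_count = 14*planting_density + 15.
Solve 14*planting_density + 15 = -69: planting_density = (-69 - 15) / 14 = -6.

planting_density = -6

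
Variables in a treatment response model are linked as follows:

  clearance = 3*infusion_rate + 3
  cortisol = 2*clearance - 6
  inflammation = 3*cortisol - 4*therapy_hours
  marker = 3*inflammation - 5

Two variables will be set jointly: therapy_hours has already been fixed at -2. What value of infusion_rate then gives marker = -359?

With therapy_hours held at -2:
Substituting into the cortisol equation gives cortisol = 6*infusion_rate.
Substituting into the inflammation equation gives inflammation = 18*infusion_rate + 8.
marker becomes 54*infusion_rate + 19.
Solve 54*infusion_rate + 19 = -359: infusion_rate = (-359 - 19) / 54 = -7.

infusion_rate = -7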